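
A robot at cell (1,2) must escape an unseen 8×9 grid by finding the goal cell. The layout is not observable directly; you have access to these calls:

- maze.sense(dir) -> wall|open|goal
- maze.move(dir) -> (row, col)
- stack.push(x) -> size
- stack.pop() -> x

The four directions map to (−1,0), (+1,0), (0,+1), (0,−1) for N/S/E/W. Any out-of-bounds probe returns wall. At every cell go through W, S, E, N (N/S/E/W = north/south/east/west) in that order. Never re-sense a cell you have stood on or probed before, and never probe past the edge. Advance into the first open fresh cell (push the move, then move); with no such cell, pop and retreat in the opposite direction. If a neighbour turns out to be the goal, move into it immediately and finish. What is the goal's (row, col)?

CALL sense[dir: west]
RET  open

CALL push[x: west]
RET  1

CALL move[dir: west]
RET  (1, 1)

CALL sense[dir: west]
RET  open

CALL push[x: west]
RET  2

CALL move[dir: west]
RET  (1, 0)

CALL sense[dir: south]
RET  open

CALL push[x: south]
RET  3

CALL move[dir: south]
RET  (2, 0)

CALL sense[dir: south]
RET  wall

CALL sense[dir: east]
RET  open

CALL push[x: east]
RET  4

CALL move[dir: east]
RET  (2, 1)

CALL sense[dir: south]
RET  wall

CALL sense[dir: east]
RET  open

CALL push[x: east]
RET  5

CALL move[dir: east]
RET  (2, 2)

CALL sense[dir: south]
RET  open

CALL push[x: south]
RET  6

CALL move[dir: south]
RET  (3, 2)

CALL sense[dir: south]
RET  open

CALL push[x: south]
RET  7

CALL move[dir: south]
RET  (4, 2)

CALL sense[dir: west]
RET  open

CALL push[x: west]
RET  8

CALL move[dir: west]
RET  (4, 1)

CALL sense[dir: west]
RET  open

CALL push[x: west]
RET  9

CALL move[dir: west]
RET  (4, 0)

CALL sense[dir: south]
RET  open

CALL push[x: south]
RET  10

CALL move[dir: south]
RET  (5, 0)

CALL sense[dir: south]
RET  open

CALL push[x: south]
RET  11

CALL move[dir: south]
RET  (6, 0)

CALL sense[dir: south]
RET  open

CALL push[x: south]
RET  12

CALL move[dir: south]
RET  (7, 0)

CALL sense[dir: east]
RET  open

CALL push[x: east]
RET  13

CALL move[dir: east]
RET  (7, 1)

CALL sense[dir: east]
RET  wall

CALL sense[dir: north]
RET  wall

CALL pop[]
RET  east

CALL move[dir: west]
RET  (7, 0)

CALL pop[]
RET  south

CALL move[dir: north]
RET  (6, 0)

CALL pop[]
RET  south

CALL move[dir: north]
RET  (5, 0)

CALL sense[dir: east]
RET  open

CALL push[x: east]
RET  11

CALL move[dir: east]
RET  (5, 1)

CALL sense[dir: east]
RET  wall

CALL pop[]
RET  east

CALL move[dir: west]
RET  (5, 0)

CALL pop[]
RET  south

CALL move[dir: north]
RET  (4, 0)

CALL pop[]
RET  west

CALL move[dir: east]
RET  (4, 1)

CALL pop[]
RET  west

CALL move[dir: east]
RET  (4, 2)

CALL sense[dir: east]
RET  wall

CALL pop[]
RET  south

CALL move[dir: north]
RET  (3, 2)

CALL sense[dir: east]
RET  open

CALL push[x: east]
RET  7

CALL move[dir: east]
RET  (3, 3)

CALL sense[dir: east]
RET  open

CALL push[x: east]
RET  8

CALL move[dir: east]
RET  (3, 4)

CALL sense[dir: south]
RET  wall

CALL sense[dir: east]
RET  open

CALL push[x: east]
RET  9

CALL move[dir: east]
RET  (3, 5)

CALL sense[dir: south]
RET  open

CALL push[x: south]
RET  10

CALL move[dir: south]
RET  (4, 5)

CALL sense[dir: south]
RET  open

CALL push[x: south]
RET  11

CALL move[dir: south]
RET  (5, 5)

CALL sense[dir: west]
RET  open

CALL push[x: west]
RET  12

CALL move[dir: west]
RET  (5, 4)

CALL sense[dir: west]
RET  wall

CALL sense[dir: south]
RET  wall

CALL pop[]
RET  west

CALL move[dir: east]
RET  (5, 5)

CALL sense[dir: south]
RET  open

CALL push[x: south]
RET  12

CALL move[dir: south]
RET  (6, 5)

CALL sense[dir: south]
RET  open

CALL push[x: south]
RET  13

CALL move[dir: south]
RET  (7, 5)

CALL sense[dir: west]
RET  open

CALL push[x: west]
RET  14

CALL move[dir: west]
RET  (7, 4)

CALL sense[dir: west]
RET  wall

CALL pop[]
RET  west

CALL move[dir: east]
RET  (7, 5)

CALL sense[dir: east]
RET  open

CALL push[x: east]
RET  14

CALL move[dir: east]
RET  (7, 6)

CALL sense[dir: east]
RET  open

CALL push[x: east]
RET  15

CALL move[dir: east]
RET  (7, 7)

CALL sense[dir: east]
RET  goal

CALL move[dir: east]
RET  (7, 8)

Answer: (7, 8)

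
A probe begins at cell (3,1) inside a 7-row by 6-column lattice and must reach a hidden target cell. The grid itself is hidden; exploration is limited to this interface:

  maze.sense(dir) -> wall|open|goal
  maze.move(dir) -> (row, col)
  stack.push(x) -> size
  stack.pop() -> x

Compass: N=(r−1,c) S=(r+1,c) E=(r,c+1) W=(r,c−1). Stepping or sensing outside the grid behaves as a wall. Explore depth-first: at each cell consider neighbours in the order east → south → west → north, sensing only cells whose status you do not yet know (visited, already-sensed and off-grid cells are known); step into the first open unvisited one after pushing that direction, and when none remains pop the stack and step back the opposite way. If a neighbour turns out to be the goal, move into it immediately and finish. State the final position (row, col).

% maze.sense dir='east'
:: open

% stack.push x='east'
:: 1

% maze.move dir='east'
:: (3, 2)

% maze.sense dir='east'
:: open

% stack.push x='east'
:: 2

% maze.move dir='east'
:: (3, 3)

% maze.sense dir='east'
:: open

% stack.push x='east'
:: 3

% maze.move dir='east'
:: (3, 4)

% maze.sense dir='east'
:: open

% stack.push x='east'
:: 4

% maze.move dir='east'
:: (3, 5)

% maze.sense dir='south'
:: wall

% maze.sense dir='north'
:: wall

% stack.pop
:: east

% maze.move dir='west'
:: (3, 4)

% maze.sense dir='south'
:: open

% stack.push x='south'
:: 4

% maze.move dir='south'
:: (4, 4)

% maze.sense dir='south'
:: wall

% maze.sense dir='west'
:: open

% stack.push x='west'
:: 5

% maze.move dir='west'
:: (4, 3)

% maze.sense dir='south'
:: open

% stack.push x='south'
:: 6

% maze.move dir='south'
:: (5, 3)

% maze.sense dir='south'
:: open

% stack.push x='south'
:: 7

% maze.move dir='south'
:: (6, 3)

% maze.sense dir='east'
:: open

% stack.push x='east'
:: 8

% maze.move dir='east'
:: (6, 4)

% maze.sense dir='east'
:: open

% stack.push x='east'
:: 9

% maze.move dir='east'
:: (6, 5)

% maze.sense dir='north'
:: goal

% maze.move dir='north'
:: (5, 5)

Answer: (5, 5)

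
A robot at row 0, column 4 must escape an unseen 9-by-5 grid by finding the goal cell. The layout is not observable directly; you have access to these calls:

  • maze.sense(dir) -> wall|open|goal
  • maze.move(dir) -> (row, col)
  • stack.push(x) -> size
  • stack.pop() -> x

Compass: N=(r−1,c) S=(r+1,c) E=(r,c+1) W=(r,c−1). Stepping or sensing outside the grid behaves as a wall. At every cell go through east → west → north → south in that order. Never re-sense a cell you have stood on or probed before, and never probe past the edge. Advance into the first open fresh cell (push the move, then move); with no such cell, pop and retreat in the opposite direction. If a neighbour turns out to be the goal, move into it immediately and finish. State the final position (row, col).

> maze.sense dir='west'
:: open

> stack.push x='west'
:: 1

> maze.move dir='west'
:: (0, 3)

> maze.sense dir='west'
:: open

> stack.push x='west'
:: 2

> maze.move dir='west'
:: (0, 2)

> maze.sense dir='west'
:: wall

> maze.sense dir='south'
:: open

> stack.push x='south'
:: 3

> maze.move dir='south'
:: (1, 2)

> maze.sense dir='east'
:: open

> stack.push x='east'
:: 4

> maze.move dir='east'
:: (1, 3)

> maze.sense dir='east'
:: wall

> maze.sense dir='south'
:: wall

> stack.pop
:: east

> maze.move dir='west'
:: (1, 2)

> maze.sense dir='west'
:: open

> stack.push x='west'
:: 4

> maze.move dir='west'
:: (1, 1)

> maze.sense dir='west'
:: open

> stack.push x='west'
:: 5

> maze.move dir='west'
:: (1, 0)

> maze.sense dir='north'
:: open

> stack.push x='north'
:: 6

> maze.move dir='north'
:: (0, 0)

> stack.pop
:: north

> maze.move dir='south'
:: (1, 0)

> maze.sense dir='south'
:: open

> stack.push x='south'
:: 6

> maze.move dir='south'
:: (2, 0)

> maze.sense dir='east'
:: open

> stack.push x='east'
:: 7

> maze.move dir='east'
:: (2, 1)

> maze.sense dir='east'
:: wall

> maze.sense dir='south'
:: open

> stack.push x='south'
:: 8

> maze.move dir='south'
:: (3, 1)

> maze.sense dir='east'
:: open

> stack.push x='east'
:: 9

> maze.move dir='east'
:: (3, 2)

> maze.sense dir='east'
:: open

> stack.push x='east'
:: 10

> maze.move dir='east'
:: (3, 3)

> maze.sense dir='east'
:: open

> stack.push x='east'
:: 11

> maze.move dir='east'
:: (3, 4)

> maze.sense dir='north'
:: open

> stack.push x='north'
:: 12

> maze.move dir='north'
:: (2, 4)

> stack.pop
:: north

> maze.move dir='south'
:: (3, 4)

> maze.sense dir='south'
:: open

> stack.push x='south'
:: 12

> maze.move dir='south'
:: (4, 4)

> maze.sense dir='west'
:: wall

> maze.sense dir='south'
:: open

> stack.push x='south'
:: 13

> maze.move dir='south'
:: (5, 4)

> maze.sense dir='west'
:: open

> stack.push x='west'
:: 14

> maze.move dir='west'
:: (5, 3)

> maze.sense dir='west'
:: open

> stack.push x='west'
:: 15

> maze.move dir='west'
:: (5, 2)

> maze.sense dir='west'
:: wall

> maze.sense dir='north'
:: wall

> maze.sense dir='south'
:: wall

> stack.pop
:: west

> maze.move dir='east'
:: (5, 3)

> maze.sense dir='south'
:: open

> stack.push x='south'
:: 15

> maze.move dir='south'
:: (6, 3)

> maze.sense dir='east'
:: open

> stack.push x='east'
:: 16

> maze.move dir='east'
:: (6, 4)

> maze.sense dir='south'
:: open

> stack.push x='south'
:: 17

> maze.move dir='south'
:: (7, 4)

> maze.sense dir='west'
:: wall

> maze.sense dir='south'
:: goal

> maze.move dir='south'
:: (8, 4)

Answer: (8, 4)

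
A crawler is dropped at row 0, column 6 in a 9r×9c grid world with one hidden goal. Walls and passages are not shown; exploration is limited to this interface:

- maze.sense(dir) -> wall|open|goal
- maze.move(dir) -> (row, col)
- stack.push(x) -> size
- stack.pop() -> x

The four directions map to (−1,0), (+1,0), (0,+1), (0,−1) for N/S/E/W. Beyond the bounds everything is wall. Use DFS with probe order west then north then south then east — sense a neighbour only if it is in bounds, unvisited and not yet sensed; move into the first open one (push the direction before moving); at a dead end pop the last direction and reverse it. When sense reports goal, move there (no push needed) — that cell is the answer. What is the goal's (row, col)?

# maze.sense(dir='west') : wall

# maze.sense(dir='south') : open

# stack.push(x='south') : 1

# maze.move(dir='south') : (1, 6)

# maze.sense(dir='west') : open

# stack.push(x='west') : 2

# maze.move(dir='west') : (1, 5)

# maze.sense(dir='west') : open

# stack.push(x='west') : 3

# maze.move(dir='west') : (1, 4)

# maze.sense(dir='west') : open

# stack.push(x='west') : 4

# maze.move(dir='west') : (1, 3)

# maze.sense(dir='west') : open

# stack.push(x='west') : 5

# maze.move(dir='west') : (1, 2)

# maze.sense(dir='west') : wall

# maze.sense(dir='north') : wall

# maze.sense(dir='south') : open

# stack.push(x='south') : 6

# maze.move(dir='south') : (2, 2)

# maze.sense(dir='west') : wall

# maze.sense(dir='south') : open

# stack.push(x='south') : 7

# maze.move(dir='south') : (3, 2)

# maze.sense(dir='west') : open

# stack.push(x='west') : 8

# maze.move(dir='west') : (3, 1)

# maze.sense(dir='west') : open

# stack.push(x='west') : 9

# maze.move(dir='west') : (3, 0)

# maze.sense(dir='north') : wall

# maze.sense(dir='south') : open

# stack.push(x='south') : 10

# maze.move(dir='south') : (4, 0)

# maze.sense(dir='south') : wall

# maze.sense(dir='east') : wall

# stack.pop() : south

# maze.move(dir='north') : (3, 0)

# stack.pop() : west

# maze.move(dir='east') : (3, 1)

# stack.pop() : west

# maze.move(dir='east') : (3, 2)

# maze.sense(dir='south') : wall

# maze.sense(dir='east') : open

# stack.push(x='east') : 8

# maze.move(dir='east') : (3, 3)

# maze.sense(dir='north') : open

# stack.push(x='north') : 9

# maze.move(dir='north') : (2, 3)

# maze.sense(dir='east') : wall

# stack.pop() : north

# maze.move(dir='south') : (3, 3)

# maze.sense(dir='south') : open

# stack.push(x='south') : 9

# maze.move(dir='south') : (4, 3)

# maze.sense(dir='south') : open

# stack.push(x='south') : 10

# maze.move(dir='south') : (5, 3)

# maze.sense(dir='west') : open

# stack.push(x='west') : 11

# maze.move(dir='west') : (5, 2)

# maze.sense(dir='west') : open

# stack.push(x='west') : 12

# maze.move(dir='west') : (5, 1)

# maze.sense(dir='south') : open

# stack.push(x='south') : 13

# maze.move(dir='south') : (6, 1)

# maze.sense(dir='west') : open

# stack.push(x='west') : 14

# maze.move(dir='west') : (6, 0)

# maze.sense(dir='south') : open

# stack.push(x='south') : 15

# maze.move(dir='south') : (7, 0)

# maze.sense(dir='south') : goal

# maze.move(dir='south') : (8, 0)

Answer: (8, 0)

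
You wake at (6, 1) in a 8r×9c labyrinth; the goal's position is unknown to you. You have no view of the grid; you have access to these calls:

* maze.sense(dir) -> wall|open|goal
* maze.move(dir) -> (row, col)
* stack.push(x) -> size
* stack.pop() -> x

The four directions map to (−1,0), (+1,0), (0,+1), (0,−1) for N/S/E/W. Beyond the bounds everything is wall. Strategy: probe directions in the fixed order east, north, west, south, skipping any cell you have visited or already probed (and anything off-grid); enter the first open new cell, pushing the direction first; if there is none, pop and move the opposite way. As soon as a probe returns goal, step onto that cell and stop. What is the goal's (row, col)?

·→ maze.sense(east)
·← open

·→ stack.push(east)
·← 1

·→ maze.move(east)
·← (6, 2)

·→ maze.sense(east)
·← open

·→ stack.push(east)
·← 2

·→ maze.move(east)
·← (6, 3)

·→ maze.sense(east)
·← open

·→ stack.push(east)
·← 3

·→ maze.move(east)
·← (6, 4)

·→ maze.sense(east)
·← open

·→ stack.push(east)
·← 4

·→ maze.move(east)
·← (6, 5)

·→ maze.sense(east)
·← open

·→ stack.push(east)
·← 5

·→ maze.move(east)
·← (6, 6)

·→ maze.sense(east)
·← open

·→ stack.push(east)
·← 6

·→ maze.move(east)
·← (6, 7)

·→ maze.sense(east)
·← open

·→ stack.push(east)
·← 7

·→ maze.move(east)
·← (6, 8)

·→ maze.sense(north)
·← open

·→ stack.push(north)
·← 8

·→ maze.move(north)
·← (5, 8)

·→ maze.sense(north)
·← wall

·→ maze.sense(west)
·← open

·→ stack.push(west)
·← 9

·→ maze.move(west)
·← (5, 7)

·→ maze.sense(north)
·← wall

·→ maze.sense(west)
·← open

·→ stack.push(west)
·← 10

·→ maze.move(west)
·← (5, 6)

·→ maze.sense(north)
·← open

·→ stack.push(north)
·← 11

·→ maze.move(north)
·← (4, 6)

·→ maze.sense(north)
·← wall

·→ maze.sense(west)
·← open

·→ stack.push(west)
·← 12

·→ maze.move(west)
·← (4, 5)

·→ maze.sense(north)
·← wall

·→ maze.sense(west)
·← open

·→ stack.push(west)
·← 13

·→ maze.move(west)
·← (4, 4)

·→ maze.sense(north)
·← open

·→ stack.push(north)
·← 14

·→ maze.move(north)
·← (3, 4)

·→ maze.sense(north)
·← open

·→ stack.push(north)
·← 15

·→ maze.move(north)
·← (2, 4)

·→ maze.sense(east)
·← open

·→ stack.push(east)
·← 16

·→ maze.move(east)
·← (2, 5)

·→ maze.sense(east)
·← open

·→ stack.push(east)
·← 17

·→ maze.move(east)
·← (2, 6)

·→ maze.sense(east)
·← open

·→ stack.push(east)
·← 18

·→ maze.move(east)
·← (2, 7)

·→ maze.sense(east)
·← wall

·→ maze.sense(north)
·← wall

·→ maze.sense(south)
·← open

·→ stack.push(south)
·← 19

·→ maze.move(south)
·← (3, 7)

·→ maze.sense(east)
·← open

·→ stack.push(east)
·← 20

·→ maze.move(east)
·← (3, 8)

·→ stack.pop()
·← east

·→ maze.move(west)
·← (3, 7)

·→ stack.pop()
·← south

·→ maze.move(north)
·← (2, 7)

·→ stack.pop()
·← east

·→ maze.move(west)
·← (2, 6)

·→ maze.sense(north)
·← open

·→ stack.push(north)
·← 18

·→ maze.move(north)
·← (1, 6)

·→ maze.sense(north)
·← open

·→ stack.push(north)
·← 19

·→ maze.move(north)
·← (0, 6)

·→ maze.sense(east)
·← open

·→ stack.push(east)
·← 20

·→ maze.move(east)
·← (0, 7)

·→ maze.sense(east)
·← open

·→ stack.push(east)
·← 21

·→ maze.move(east)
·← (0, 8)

·→ maze.sense(south)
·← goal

·→ maze.move(south)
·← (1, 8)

Answer: (1, 8)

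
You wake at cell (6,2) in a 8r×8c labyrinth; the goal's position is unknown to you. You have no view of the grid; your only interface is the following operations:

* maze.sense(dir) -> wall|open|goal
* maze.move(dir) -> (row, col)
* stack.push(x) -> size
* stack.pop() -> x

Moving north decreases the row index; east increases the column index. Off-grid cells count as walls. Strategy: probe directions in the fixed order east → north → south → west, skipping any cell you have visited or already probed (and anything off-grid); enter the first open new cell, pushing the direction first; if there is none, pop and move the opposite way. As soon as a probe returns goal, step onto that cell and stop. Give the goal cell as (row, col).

! 1. maze.sense(dir: east) => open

! 2. stack.push(x: east) => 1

! 3. maze.move(dir: east) => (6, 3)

! 4. maze.sense(dir: east) => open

! 5. stack.push(x: east) => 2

! 6. maze.move(dir: east) => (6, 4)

! 7. maze.sense(dir: east) => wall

! 8. maze.sense(dir: north) => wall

! 9. maze.sense(dir: south) => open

! 10. stack.push(x: south) => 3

! 11. maze.move(dir: south) => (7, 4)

! 12. maze.sense(dir: east) => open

! 13. stack.push(x: east) => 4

! 14. maze.move(dir: east) => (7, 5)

! 15. maze.sense(dir: east) => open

! 16. stack.push(x: east) => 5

! 17. maze.move(dir: east) => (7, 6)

! 18. maze.sense(dir: east) => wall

! 19. maze.sense(dir: north) => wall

! 20. stack.pop() => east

! 21. maze.move(dir: west) => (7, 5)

! 22. stack.pop() => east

! 23. maze.move(dir: west) => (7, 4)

! 24. maze.sense(dir: west) => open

! 25. stack.push(x: west) => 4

! 26. maze.move(dir: west) => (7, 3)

! 27. maze.sense(dir: west) => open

! 28. stack.push(x: west) => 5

! 29. maze.move(dir: west) => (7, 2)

! 30. maze.sense(dir: west) => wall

! 31. stack.pop() => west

! 32. maze.move(dir: east) => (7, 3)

! 33. stack.pop() => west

! 34. maze.move(dir: east) => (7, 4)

! 35. stack.pop() => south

! 36. maze.move(dir: north) => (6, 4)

! 37. stack.pop() => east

! 38. maze.move(dir: west) => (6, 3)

! 39. maze.sense(dir: north) => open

! 40. stack.push(x: north) => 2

! 41. maze.move(dir: north) => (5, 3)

! 42. maze.sense(dir: north) => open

! 43. stack.push(x: north) => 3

! 44. maze.move(dir: north) => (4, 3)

! 45. maze.sense(dir: east) => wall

! 46. maze.sense(dir: north) => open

! 47. stack.push(x: north) => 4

! 48. maze.move(dir: north) => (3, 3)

! 49. maze.sense(dir: east) => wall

! 50. maze.sense(dir: north) => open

! 51. stack.push(x: north) => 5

! 52. maze.move(dir: north) => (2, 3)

! 53. maze.sense(dir: east) => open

! 54. stack.push(x: east) => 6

! 55. maze.move(dir: east) => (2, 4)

! 56. maze.sense(dir: east) => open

! 57. stack.push(x: east) => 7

! 58. maze.move(dir: east) => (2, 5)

! 59. maze.sense(dir: east) => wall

! 60. maze.sense(dir: north) => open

! 61. stack.push(x: north) => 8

! 62. maze.move(dir: north) => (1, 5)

! 63. maze.sense(dir: east) => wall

! 64. maze.sense(dir: north) => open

! 65. stack.push(x: north) => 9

! 66. maze.move(dir: north) => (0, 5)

! 67. maze.sense(dir: east) => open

! 68. stack.push(x: east) => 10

! 69. maze.move(dir: east) => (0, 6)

! 70. maze.sense(dir: east) => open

! 71. stack.push(x: east) => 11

! 72. maze.move(dir: east) => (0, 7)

! 73. maze.sense(dir: south) => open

! 74. stack.push(x: south) => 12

! 75. maze.move(dir: south) => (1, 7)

! 76. maze.sense(dir: south) => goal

! 77. maze.move(dir: south) => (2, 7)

Answer: (2, 7)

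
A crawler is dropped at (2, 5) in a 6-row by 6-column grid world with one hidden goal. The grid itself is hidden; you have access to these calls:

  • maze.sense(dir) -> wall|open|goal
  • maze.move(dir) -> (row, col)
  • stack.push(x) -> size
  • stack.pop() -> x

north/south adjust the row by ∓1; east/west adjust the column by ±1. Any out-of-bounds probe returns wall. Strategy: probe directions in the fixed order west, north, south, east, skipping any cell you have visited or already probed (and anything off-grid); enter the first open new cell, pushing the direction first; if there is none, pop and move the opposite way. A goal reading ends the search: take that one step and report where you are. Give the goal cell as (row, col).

[in] maze.sense dir=west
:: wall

[in] maze.sense dir=north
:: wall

[in] maze.sense dir=south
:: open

[in] stack.push x=south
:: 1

[in] maze.move dir=south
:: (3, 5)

[in] maze.sense dir=west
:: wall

[in] maze.sense dir=south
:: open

[in] stack.push x=south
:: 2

[in] maze.move dir=south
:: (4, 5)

[in] maze.sense dir=west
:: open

[in] stack.push x=west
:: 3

[in] maze.move dir=west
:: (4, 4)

[in] maze.sense dir=west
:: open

[in] stack.push x=west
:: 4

[in] maze.move dir=west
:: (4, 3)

[in] maze.sense dir=west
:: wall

[in] maze.sense dir=north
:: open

[in] stack.push x=north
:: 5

[in] maze.move dir=north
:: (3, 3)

[in] maze.sense dir=west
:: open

[in] stack.push x=west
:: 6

[in] maze.move dir=west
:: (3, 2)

[in] maze.sense dir=west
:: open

[in] stack.push x=west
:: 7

[in] maze.move dir=west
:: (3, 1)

[in] maze.sense dir=west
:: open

[in] stack.push x=west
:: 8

[in] maze.move dir=west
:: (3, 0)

[in] maze.sense dir=north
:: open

[in] stack.push x=north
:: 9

[in] maze.move dir=north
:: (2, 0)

[in] maze.sense dir=north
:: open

[in] stack.push x=north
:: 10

[in] maze.move dir=north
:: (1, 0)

[in] maze.sense dir=north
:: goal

[in] maze.move dir=north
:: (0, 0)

Answer: (0, 0)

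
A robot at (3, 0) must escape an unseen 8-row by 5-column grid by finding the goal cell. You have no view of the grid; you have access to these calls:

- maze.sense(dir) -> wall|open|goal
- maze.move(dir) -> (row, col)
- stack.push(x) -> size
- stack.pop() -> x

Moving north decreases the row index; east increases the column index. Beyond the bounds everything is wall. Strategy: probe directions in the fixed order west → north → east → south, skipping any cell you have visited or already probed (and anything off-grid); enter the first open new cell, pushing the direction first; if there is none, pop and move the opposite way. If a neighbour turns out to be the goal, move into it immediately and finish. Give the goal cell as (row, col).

I try maze.sense(north), and get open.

Using stack.push(north), and observe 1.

I call maze.move(north), — result: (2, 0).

I call maze.sense(north), giving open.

I use stack.push(north), and see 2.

I call maze.move(north), — result: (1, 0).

I call maze.sense(north), yielding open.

I invoke stack.push(north), and observe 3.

I use maze.move(north), : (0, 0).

I invoke maze.sense(east), giving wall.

Calling stack.pop, and observe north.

I invoke maze.move(south), and observe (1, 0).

I invoke maze.sense(east), and see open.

I invoke stack.push(east), yielding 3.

Using maze.move(east), : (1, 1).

Calling maze.sense(east), — result: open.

Now I run stack.push(east), and get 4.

I use maze.move(east), and see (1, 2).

Calling maze.sense(north), → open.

Next I call stack.push(north), and see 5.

Using maze.move(north), and observe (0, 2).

Calling maze.sense(east), yielding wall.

I invoke stack.pop, and see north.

I run maze.move(south), and observe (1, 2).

Now I run maze.sense(east), which returns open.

I run stack.push(east), → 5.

I use maze.move(east), : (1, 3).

Calling maze.sense(east), yielding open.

I call stack.push(east), and get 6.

Next I call maze.move(east), yielding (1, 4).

Next I call maze.sense(north), yielding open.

I try stack.push(north), → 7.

Calling maze.move(north), → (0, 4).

Next I call stack.pop(), and see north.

I invoke maze.move(south), and see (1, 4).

Then maze.sense(south), and observe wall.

I use stack.pop, → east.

I call maze.move(west), and observe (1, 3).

Calling maze.sense(south), and observe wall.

I call stack.pop(), and get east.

Then maze.move(west), yielding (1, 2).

I run maze.sense(south), → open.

I run stack.push(south), — result: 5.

Then maze.move(south), yielding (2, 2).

Then maze.sense(west), and observe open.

Now I run stack.push(west), → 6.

Then maze.move(west), and observe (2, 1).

I run maze.sense(south), → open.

Invoking stack.push(south), : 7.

I call maze.move(south), which returns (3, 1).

I use maze.sense(east), — result: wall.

Calling maze.sense(south), and see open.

Then stack.push(south), yielding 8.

I call maze.move(south), and get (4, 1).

I invoke maze.sense(west), and get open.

I run stack.push(west), yielding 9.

Then maze.move(west), which returns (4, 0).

Using maze.sense(south), and see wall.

I run stack.pop, giving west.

I invoke maze.move(east), which returns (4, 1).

Next I call maze.sense(east), and see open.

Using stack.push(east), which returns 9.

I try maze.move(east), and get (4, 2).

I run maze.sense(east), and see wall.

Invoking maze.sense(south), and get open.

I use stack.push(south), and see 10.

I try maze.move(south), : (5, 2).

Then maze.sense(west), which returns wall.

I invoke maze.sense(east), and get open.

I run stack.push(east), giving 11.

I try maze.move(east), → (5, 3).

Now I run maze.sense(east), giving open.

I invoke stack.push(east), and observe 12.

Invoking maze.move(east), and get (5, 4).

Now I run maze.sense(north), → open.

Now I run stack.push(north), and observe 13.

I run maze.move(north), → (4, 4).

Next I call maze.sense(north), and see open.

Calling stack.push(north), — result: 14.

I try maze.move(north), — result: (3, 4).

I call maze.sense(west), and get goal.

I call maze.move(west), giving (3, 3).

Answer: (3, 3)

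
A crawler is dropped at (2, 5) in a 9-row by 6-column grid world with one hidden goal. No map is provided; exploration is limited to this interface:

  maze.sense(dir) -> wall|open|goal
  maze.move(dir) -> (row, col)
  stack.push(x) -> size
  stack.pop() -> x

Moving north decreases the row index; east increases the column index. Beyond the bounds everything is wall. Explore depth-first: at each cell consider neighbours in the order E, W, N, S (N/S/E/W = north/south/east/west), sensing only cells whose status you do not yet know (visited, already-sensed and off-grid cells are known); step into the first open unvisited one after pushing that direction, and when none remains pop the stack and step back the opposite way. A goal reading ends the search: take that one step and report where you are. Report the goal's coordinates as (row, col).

> sense west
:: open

> push west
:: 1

> move west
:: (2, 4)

> sense west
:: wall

> sense north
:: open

> push north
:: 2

> move north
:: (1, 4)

> sense east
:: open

> push east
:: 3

> move east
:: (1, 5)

> sense north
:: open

> push north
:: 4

> move north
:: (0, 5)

> sense west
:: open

> push west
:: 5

> move west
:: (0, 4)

> sense west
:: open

> push west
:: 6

> move west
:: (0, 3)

> sense west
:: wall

> sense south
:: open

> push south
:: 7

> move south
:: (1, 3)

> sense west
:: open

> push west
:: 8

> move west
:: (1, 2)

> sense west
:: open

> push west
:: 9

> move west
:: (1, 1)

> sense west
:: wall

> sense north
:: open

> push north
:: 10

> move north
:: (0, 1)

> sense west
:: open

> push west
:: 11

> move west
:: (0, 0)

> pop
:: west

> move east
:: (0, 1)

> pop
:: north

> move south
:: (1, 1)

> sense south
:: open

> push south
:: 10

> move south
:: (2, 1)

> sense east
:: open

> push east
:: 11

> move east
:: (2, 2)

> sense south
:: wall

> pop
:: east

> move west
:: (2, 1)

> sense west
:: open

> push west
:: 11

> move west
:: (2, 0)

> sense south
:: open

> push south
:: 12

> move south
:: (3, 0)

> sense east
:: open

> push east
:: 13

> move east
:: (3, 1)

> sense south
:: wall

> pop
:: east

> move west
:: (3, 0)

> sense south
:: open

> push south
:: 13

> move south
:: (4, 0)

> sense south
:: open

> push south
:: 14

> move south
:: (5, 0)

> sense east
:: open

> push east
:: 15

> move east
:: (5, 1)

> sense east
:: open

> push east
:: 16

> move east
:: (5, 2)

> sense east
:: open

> push east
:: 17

> move east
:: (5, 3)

> sense east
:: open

> push east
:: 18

> move east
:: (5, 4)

> sense east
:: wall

> sense north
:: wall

> sense south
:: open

> push south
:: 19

> move south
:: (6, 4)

> sense east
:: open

> push east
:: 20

> move east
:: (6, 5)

> sense south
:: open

> push south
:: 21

> move south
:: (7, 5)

> sense west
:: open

> push west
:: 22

> move west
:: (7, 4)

> sense west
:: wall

> sense south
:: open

> push south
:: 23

> move south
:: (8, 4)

> sense east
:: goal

> move east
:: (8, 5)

Answer: (8, 5)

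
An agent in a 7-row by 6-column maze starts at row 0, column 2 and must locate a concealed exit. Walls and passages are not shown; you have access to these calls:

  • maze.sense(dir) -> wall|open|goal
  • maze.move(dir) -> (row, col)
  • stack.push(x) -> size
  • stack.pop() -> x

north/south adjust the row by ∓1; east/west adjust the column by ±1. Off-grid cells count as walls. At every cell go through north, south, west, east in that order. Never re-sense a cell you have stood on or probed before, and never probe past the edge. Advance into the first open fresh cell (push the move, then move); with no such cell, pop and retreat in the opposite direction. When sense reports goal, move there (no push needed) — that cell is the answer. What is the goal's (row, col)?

Next I call sense(south), yielding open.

I try push(south), giving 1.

Then move(south), — result: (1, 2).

Invoking sense(south), and see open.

Using push(south), and get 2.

I call move(south), giving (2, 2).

Now I run sense(south), : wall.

Invoking sense(west), and observe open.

I use push(west), yielding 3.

I use move(west), → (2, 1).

I run sense(north), giving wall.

Calling sense(south), which returns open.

Then push(south), and see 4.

Invoking move(south), which returns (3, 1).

Next I call sense(south), which returns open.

Next I call push(south), and observe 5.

Using move(south), — result: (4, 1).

Next I call sense(south), yielding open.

Next I call push(south), which returns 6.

Now I run move(south), and observe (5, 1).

Invoking sense(south), and get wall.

Next I call sense(west), giving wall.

I run sense(east), and see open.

I invoke push(east), and see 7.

Then move(east), yielding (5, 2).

Now I run sense(north), and observe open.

Invoking push(north), and observe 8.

Now I run move(north), and get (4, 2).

I call sense(east), — result: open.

I use push(east), which returns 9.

I call move(east), yielding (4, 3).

Calling sense(north), : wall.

I run sense(south), which returns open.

Invoking push(south), and see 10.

I use move(south), giving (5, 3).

Next I call sense(south), which returns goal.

Then move(south), giving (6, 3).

Answer: (6, 3)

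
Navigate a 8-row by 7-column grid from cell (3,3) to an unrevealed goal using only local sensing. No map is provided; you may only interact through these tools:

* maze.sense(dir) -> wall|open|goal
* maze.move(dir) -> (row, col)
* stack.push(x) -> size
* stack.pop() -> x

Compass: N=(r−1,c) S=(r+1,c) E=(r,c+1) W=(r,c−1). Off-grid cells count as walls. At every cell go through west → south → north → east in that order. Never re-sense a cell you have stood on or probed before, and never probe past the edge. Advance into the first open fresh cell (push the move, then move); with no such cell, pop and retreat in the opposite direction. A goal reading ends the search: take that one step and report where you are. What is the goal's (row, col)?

# 1. maze.sense(west) : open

# 2. stack.push(west) : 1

# 3. maze.move(west) : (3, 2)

# 4. maze.sense(west) : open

# 5. stack.push(west) : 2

# 6. maze.move(west) : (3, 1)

# 7. maze.sense(west) : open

# 8. stack.push(west) : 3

# 9. maze.move(west) : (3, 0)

# 10. maze.sense(south) : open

# 11. stack.push(south) : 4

# 12. maze.move(south) : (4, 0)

# 13. maze.sense(south) : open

# 14. stack.push(south) : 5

# 15. maze.move(south) : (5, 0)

# 16. maze.sense(south) : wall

# 17. maze.sense(east) : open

# 18. stack.push(east) : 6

# 19. maze.move(east) : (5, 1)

# 20. maze.sense(south) : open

# 21. stack.push(south) : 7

# 22. maze.move(south) : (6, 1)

# 23. maze.sense(south) : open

# 24. stack.push(south) : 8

# 25. maze.move(south) : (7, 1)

# 26. maze.sense(west) : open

# 27. stack.push(west) : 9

# 28. maze.move(west) : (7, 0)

# 29. stack.pop() : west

# 30. maze.move(east) : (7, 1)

# 31. maze.sense(east) : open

# 32. stack.push(east) : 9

# 33. maze.move(east) : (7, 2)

# 34. maze.sense(north) : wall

# 35. maze.sense(east) : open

# 36. stack.push(east) : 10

# 37. maze.move(east) : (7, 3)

# 38. maze.sense(north) : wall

# 39. maze.sense(east) : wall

# 40. stack.pop() : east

# 41. maze.move(west) : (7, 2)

# 42. stack.pop() : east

# 43. maze.move(west) : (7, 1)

# 44. stack.pop() : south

# 45. maze.move(north) : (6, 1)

# 46. stack.pop() : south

# 47. maze.move(north) : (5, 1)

# 48. maze.sense(north) : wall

# 49. maze.sense(east) : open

# 50. stack.push(east) : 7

# 51. maze.move(east) : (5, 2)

# 52. maze.sense(north) : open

# 53. stack.push(north) : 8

# 54. maze.move(north) : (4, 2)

# 55. maze.sense(east) : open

# 56. stack.push(east) : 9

# 57. maze.move(east) : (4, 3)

# 58. maze.sense(south) : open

# 59. stack.push(south) : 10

# 60. maze.move(south) : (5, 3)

# 61. maze.sense(east) : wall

# 62. stack.pop() : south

# 63. maze.move(north) : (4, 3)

# 64. maze.sense(east) : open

# 65. stack.push(east) : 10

# 66. maze.move(east) : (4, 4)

# 67. maze.sense(north) : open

# 68. stack.push(north) : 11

# 69. maze.move(north) : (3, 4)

# 70. maze.sense(north) : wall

# 71. maze.sense(east) : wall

# 72. stack.pop() : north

# 73. maze.move(south) : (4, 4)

# 74. maze.sense(east) : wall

# 75. stack.pop() : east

# 76. maze.move(west) : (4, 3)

# 77. stack.pop() : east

# 78. maze.move(west) : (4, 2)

# 79. stack.pop() : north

# 80. maze.move(south) : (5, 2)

# 81. stack.pop() : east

# 82. maze.move(west) : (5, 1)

# 83. stack.pop() : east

# 84. maze.move(west) : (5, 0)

# 85. stack.pop() : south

# 86. maze.move(north) : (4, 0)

# 87. stack.pop() : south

# 88. maze.move(north) : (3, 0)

# 89. maze.sense(north) : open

# 90. stack.push(north) : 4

# 91. maze.move(north) : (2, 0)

# 92. maze.sense(north) : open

# 93. stack.push(north) : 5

# 94. maze.move(north) : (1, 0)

# 95. maze.sense(north) : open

# 96. stack.push(north) : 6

# 97. maze.move(north) : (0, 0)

# 98. maze.sense(east) : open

# 99. stack.push(east) : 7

# 100. maze.move(east) : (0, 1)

# 101. maze.sense(south) : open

# 102. stack.push(south) : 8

# 103. maze.move(south) : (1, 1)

# 104. maze.sense(south) : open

# 105. stack.push(south) : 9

# 106. maze.move(south) : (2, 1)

# 107. maze.sense(east) : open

# 108. stack.push(east) : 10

# 109. maze.move(east) : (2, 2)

# 110. maze.sense(north) : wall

# 111. maze.sense(east) : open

# 112. stack.push(east) : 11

# 113. maze.move(east) : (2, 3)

# 114. maze.sense(north) : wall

# 115. stack.pop() : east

# 116. maze.move(west) : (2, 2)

# 117. stack.pop() : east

# 118. maze.move(west) : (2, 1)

# 119. stack.pop() : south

# 120. maze.move(north) : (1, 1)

# 121. stack.pop() : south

# 122. maze.move(north) : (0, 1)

# 123. maze.sense(east) : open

# 124. stack.push(east) : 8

# 125. maze.move(east) : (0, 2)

# 126. maze.sense(east) : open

# 127. stack.push(east) : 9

# 128. maze.move(east) : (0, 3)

# 129. maze.sense(east) : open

# 130. stack.push(east) : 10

# 131. maze.move(east) : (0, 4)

# 132. maze.sense(south) : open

# 133. stack.push(south) : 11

# 134. maze.move(south) : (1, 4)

# 135. maze.sense(east) : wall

# 136. stack.pop() : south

# 137. maze.move(north) : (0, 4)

# 138. maze.sense(east) : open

# 139. stack.push(east) : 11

# 140. maze.move(east) : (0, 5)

# 141. maze.sense(east) : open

# 142. stack.push(east) : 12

# 143. maze.move(east) : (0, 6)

# 144. maze.sense(south) : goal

# 145. maze.move(south) : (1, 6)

Answer: (1, 6)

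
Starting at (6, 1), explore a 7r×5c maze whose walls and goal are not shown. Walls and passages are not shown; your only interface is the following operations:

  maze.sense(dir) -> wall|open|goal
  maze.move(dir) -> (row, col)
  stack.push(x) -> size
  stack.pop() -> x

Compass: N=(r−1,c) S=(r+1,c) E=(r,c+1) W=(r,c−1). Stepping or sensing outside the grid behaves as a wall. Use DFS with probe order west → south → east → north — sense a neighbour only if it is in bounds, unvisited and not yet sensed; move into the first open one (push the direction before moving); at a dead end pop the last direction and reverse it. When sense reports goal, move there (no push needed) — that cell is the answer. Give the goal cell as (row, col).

~$ maze.sense dir→west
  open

~$ stack.push x→west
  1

~$ maze.move dir→west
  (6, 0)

~$ maze.sense dir→north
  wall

~$ stack.pop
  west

~$ maze.move dir→east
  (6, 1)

~$ maze.sense dir→east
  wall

~$ maze.sense dir→north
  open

~$ stack.push x→north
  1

~$ maze.move dir→north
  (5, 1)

~$ maze.sense dir→east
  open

~$ stack.push x→east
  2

~$ maze.move dir→east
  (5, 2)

~$ maze.sense dir→east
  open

~$ stack.push x→east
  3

~$ maze.move dir→east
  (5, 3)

~$ maze.sense dir→south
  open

~$ stack.push x→south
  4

~$ maze.move dir→south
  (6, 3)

~$ maze.sense dir→east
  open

~$ stack.push x→east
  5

~$ maze.move dir→east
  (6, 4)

~$ maze.sense dir→north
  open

~$ stack.push x→north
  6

~$ maze.move dir→north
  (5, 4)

~$ maze.sense dir→north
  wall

~$ stack.pop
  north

~$ maze.move dir→south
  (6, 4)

~$ stack.pop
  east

~$ maze.move dir→west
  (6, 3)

~$ stack.pop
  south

~$ maze.move dir→north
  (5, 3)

~$ maze.sense dir→north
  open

~$ stack.push x→north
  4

~$ maze.move dir→north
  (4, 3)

~$ maze.sense dir→west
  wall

~$ maze.sense dir→north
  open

~$ stack.push x→north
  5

~$ maze.move dir→north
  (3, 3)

~$ maze.sense dir→west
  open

~$ stack.push x→west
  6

~$ maze.move dir→west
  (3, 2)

~$ maze.sense dir→west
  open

~$ stack.push x→west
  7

~$ maze.move dir→west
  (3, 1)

~$ maze.sense dir→west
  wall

~$ maze.sense dir→south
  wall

~$ maze.sense dir→north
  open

~$ stack.push x→north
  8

~$ maze.move dir→north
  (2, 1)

~$ maze.sense dir→west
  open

~$ stack.push x→west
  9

~$ maze.move dir→west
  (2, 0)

~$ maze.sense dir→north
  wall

~$ stack.pop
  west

~$ maze.move dir→east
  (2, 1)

~$ maze.sense dir→east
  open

~$ stack.push x→east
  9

~$ maze.move dir→east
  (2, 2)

~$ maze.sense dir→east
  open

~$ stack.push x→east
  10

~$ maze.move dir→east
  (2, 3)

~$ maze.sense dir→east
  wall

~$ maze.sense dir→north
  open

~$ stack.push x→north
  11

~$ maze.move dir→north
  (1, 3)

~$ maze.sense dir→west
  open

~$ stack.push x→west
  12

~$ maze.move dir→west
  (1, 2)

~$ maze.sense dir→west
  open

~$ stack.push x→west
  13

~$ maze.move dir→west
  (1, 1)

~$ maze.sense dir→north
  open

~$ stack.push x→north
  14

~$ maze.move dir→north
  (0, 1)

~$ maze.sense dir→west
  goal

~$ maze.move dir→west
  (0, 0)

Answer: (0, 0)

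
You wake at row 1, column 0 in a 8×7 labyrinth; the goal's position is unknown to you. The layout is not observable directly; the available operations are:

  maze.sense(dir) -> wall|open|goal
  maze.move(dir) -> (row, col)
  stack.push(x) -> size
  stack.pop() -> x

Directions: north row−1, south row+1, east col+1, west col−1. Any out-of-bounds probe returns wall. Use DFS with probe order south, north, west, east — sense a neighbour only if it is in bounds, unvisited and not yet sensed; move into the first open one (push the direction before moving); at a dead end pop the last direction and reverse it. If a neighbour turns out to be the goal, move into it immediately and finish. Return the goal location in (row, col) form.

[in] maze.sense dir=south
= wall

[in] maze.sense dir=north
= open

[in] stack.push x=north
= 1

[in] maze.move dir=north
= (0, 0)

[in] maze.sense dir=east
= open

[in] stack.push x=east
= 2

[in] maze.move dir=east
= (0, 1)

[in] maze.sense dir=south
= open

[in] stack.push x=south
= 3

[in] maze.move dir=south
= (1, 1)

[in] maze.sense dir=south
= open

[in] stack.push x=south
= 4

[in] maze.move dir=south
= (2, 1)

[in] maze.sense dir=south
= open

[in] stack.push x=south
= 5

[in] maze.move dir=south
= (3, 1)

[in] maze.sense dir=south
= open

[in] stack.push x=south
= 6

[in] maze.move dir=south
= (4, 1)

[in] maze.sense dir=south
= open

[in] stack.push x=south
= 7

[in] maze.move dir=south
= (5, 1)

[in] maze.sense dir=south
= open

[in] stack.push x=south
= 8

[in] maze.move dir=south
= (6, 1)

[in] maze.sense dir=south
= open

[in] stack.push x=south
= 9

[in] maze.move dir=south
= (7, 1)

[in] maze.sense dir=west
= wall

[in] maze.sense dir=east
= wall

[in] stack.pop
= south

[in] maze.move dir=north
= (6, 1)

[in] maze.sense dir=west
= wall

[in] maze.sense dir=east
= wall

[in] stack.pop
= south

[in] maze.move dir=north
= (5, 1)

[in] maze.sense dir=west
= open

[in] stack.push x=west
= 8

[in] maze.move dir=west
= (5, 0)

[in] maze.sense dir=north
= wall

[in] stack.pop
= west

[in] maze.move dir=east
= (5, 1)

[in] maze.sense dir=east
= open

[in] stack.push x=east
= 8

[in] maze.move dir=east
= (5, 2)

[in] maze.sense dir=north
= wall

[in] maze.sense dir=east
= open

[in] stack.push x=east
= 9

[in] maze.move dir=east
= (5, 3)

[in] maze.sense dir=south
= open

[in] stack.push x=south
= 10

[in] maze.move dir=south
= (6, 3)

[in] maze.sense dir=south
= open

[in] stack.push x=south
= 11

[in] maze.move dir=south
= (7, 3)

[in] maze.sense dir=east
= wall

[in] stack.pop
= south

[in] maze.move dir=north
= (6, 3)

[in] maze.sense dir=east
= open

[in] stack.push x=east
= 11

[in] maze.move dir=east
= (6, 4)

[in] maze.sense dir=north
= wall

[in] maze.sense dir=east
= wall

[in] stack.pop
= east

[in] maze.move dir=west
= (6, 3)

[in] stack.pop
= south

[in] maze.move dir=north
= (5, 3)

[in] maze.sense dir=north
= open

[in] stack.push x=north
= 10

[in] maze.move dir=north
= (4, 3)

[in] maze.sense dir=north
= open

[in] stack.push x=north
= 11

[in] maze.move dir=north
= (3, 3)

[in] maze.sense dir=north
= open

[in] stack.push x=north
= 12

[in] maze.move dir=north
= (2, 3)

[in] maze.sense dir=north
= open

[in] stack.push x=north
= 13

[in] maze.move dir=north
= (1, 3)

[in] maze.sense dir=north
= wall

[in] maze.sense dir=west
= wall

[in] maze.sense dir=east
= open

[in] stack.push x=east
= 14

[in] maze.move dir=east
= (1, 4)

[in] maze.sense dir=south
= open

[in] stack.push x=south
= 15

[in] maze.move dir=south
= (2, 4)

[in] maze.sense dir=south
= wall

[in] maze.sense dir=east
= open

[in] stack.push x=east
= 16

[in] maze.move dir=east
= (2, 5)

[in] maze.sense dir=south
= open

[in] stack.push x=south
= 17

[in] maze.move dir=south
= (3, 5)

[in] maze.sense dir=south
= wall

[in] maze.sense dir=east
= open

[in] stack.push x=east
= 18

[in] maze.move dir=east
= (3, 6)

[in] maze.sense dir=south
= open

[in] stack.push x=south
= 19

[in] maze.move dir=south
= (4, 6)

[in] maze.sense dir=south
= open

[in] stack.push x=south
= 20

[in] maze.move dir=south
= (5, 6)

[in] maze.sense dir=south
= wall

[in] maze.sense dir=west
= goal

[in] maze.move dir=west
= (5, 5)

Answer: (5, 5)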